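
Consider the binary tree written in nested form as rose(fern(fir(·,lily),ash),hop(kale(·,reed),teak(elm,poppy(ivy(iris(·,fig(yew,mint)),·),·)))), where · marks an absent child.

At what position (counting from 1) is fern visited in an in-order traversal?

3

In-order visits the left subtree, then the node, then the right subtree.
At rose: go left to fern.
  At fern: go left to fir.
    At fir: no left child.
    Visit fir.
    At fir: go right to lily.
      lily is a leaf — visit lily.
  Visit fern.
  At fern: go right to ash.
    ash is a leaf — visit ash.
Visit rose.
At rose: go right to hop.
  At hop: go left to kale.
    At kale: no left child.
    Visit kale.
    At kale: go right to reed.
      reed is a leaf — visit reed.
  Visit hop.
  At hop: go right to teak.
    At teak: go left to elm.
      elm is a leaf — visit elm.
    Visit teak.
    At teak: go right to poppy.
      At poppy: go left to ivy.
        At ivy: go left to iris.
          At iris: no left child.
          Visit iris.
          At iris: go right to fig.
            At fig: go left to yew.
              yew is a leaf — visit yew.
            Visit fig.
            At fig: go right to mint.
              mint is a leaf — visit mint.
        Visit ivy.
        At ivy: no right child.
      Visit poppy.
      At poppy: no right child.
Full in-order sequence: fir, lily, fern, ash, rose, kale, reed, hop, elm, teak, iris, yew, fig, mint, ivy, poppy.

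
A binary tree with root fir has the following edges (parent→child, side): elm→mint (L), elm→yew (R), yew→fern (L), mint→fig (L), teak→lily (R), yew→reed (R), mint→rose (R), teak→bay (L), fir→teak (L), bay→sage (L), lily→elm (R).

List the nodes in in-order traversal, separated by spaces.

In-order visits the left subtree, then the node, then the right subtree.
At fir: go left to teak.
  At teak: go left to bay.
    At bay: go left to sage.
      sage is a leaf — visit sage.
    Visit bay.
    At bay: no right child.
  Visit teak.
  At teak: go right to lily.
    At lily: no left child.
    Visit lily.
    At lily: go right to elm.
      At elm: go left to mint.
        At mint: go left to fig.
          fig is a leaf — visit fig.
        Visit mint.
        At mint: go right to rose.
          rose is a leaf — visit rose.
      Visit elm.
      At elm: go right to yew.
        At yew: go left to fern.
          fern is a leaf — visit fern.
        Visit yew.
        At yew: go right to reed.
          reed is a leaf — visit reed.
Visit fir.
At fir: no right child.

sage bay teak lily fig mint rose elm fern yew reed fir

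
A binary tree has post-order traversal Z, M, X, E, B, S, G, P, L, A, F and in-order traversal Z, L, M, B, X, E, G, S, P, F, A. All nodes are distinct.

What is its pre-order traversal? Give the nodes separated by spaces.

F L Z P G B M E X S A

The last element of post-order is the root; it splits in-order into left and right subtrees.
Root F: left subtree has 9 nodes {Z, L, M, B, X, E, G, S, P}, right has 1 {A}.
  Root L: left subtree has 1 node {Z}, right has 7 {M, B, X, E, G, S, P}.
    Root P: left subtree has 6 nodes {M, B, X, E, G, S}, right has 0 { }.
      Root G: left subtree has 4 nodes {M, B, X, E}, right has 1 {S}.
        Root B: left subtree has 1 node {M}, right has 2 {X, E}.
          Root E: left subtree has 1 node {X}, right has 0 { }.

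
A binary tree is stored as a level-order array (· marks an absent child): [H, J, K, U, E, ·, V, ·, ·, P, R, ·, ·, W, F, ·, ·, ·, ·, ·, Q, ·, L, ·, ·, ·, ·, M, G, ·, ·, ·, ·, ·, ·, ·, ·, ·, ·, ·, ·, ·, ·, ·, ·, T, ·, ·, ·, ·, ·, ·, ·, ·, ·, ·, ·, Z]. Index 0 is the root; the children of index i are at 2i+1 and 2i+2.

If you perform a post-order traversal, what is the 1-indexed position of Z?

10

Post-order visits the left subtree, then the right subtree, then the node.
At H: go left to J.
  At J: go left to U.
    U is a leaf — visit U.
  At J: go right to E.
    At E: go left to P.
      At P: no left child.
      At P: go right to Q.
        Q is a leaf — visit Q.
      Visit P.
    At E: go right to R.
      At R: no left child.
      At R: go right to L.
        At L: go left to T.
          T is a leaf — visit T.
        At L: no right child.
        Visit L.
      Visit R.
    Visit E.
  Visit J.
At H: go right to K.
  At K: no left child.
  At K: go right to V.
    At V: go left to W.
      At W: go left to M.
        M is a leaf — visit M.
      At W: go right to G.
        At G: go left to Z.
          Z is a leaf — visit Z.
        At G: no right child.
        Visit G.
      Visit W.
    At V: go right to F.
      F is a leaf — visit F.
    Visit V.
  Visit K.
Visit H.
Full post-order sequence: U, Q, P, T, L, R, E, J, M, Z, G, W, F, V, K, H.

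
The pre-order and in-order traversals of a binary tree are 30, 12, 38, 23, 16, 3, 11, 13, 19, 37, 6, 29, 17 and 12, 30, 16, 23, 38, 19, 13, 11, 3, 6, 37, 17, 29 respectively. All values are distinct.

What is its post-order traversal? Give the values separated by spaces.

12 16 23 19 13 11 6 17 29 37 3 38 30

The first element of pre-order is the root; it splits in-order into left and right subtrees.
Root 30: left subtree has 1 node {12}, right has 11 {16, 23, 38, 19, 13, 11, 3, 6, 37, 17, 29}.
  Root 38: left subtree has 2 nodes {16, 23}, right has 8 {19, 13, 11, 3, 6, 37, 17, 29}.
    Root 23: left subtree has 1 node {16}, right has 0 { }.
    Root 3: left subtree has 3 nodes {19, 13, 11}, right has 4 {6, 37, 17, 29}.
      Root 11: left subtree has 2 nodes {19, 13}, right has 0 { }.
        Root 13: left subtree has 1 node {19}, right has 0 { }.
      Root 37: left subtree has 1 node {6}, right has 2 {17, 29}.
        Root 29: left subtree has 1 node {17}, right has 0 { }.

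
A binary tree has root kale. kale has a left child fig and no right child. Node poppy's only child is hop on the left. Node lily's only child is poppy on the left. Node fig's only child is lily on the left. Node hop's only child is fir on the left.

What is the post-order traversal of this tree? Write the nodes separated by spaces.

fir hop poppy lily fig kale

Post-order visits the left subtree, then the right subtree, then the node.
At kale: go left to fig.
  At fig: go left to lily.
    At lily: go left to poppy.
      At poppy: go left to hop.
        At hop: go left to fir.
          fir is a leaf — visit fir.
        At hop: no right child.
        Visit hop.
      At poppy: no right child.
      Visit poppy.
    At lily: no right child.
    Visit lily.
  At fig: no right child.
  Visit fig.
At kale: no right child.
Visit kale.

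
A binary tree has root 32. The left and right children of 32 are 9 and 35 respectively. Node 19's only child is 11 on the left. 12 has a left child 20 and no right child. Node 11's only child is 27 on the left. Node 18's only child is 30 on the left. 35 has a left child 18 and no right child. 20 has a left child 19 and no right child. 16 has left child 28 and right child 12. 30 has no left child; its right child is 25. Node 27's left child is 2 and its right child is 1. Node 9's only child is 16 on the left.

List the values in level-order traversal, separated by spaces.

32 9 35 16 18 28 12 30 20 25 19 11 27 2 1

Level-order visits nodes level by level from the root, left to right within each level.
Level 0: 32
Level 1: 9, 35
Level 2: 16, 18
Level 3: 28, 12, 30
Level 4: 20, 25
Level 5: 19
Level 6: 11
Level 7: 27
Level 8: 2, 1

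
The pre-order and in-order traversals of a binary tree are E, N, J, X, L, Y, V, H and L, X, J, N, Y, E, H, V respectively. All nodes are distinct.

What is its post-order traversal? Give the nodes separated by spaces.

L X J Y N H V E

The first element of pre-order is the root; it splits in-order into left and right subtrees.
Root E: left subtree has 5 nodes {L, X, J, N, Y}, right has 2 {H, V}.
  Root N: left subtree has 3 nodes {L, X, J}, right has 1 {Y}.
    Root J: left subtree has 2 nodes {L, X}, right has 0 { }.
      Root X: left subtree has 1 node {L}, right has 0 { }.
  Root V: left subtree has 1 node {H}, right has 0 { }.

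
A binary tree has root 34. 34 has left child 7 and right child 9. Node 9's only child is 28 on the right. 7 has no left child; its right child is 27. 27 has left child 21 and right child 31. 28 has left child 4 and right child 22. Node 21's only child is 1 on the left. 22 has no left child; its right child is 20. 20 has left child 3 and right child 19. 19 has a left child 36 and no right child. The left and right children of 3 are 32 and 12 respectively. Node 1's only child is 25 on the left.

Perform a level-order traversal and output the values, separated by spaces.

Level-order visits nodes level by level from the root, left to right within each level.
Level 0: 34
Level 1: 7, 9
Level 2: 27, 28
Level 3: 21, 31, 4, 22
Level 4: 1, 20
Level 5: 25, 3, 19
Level 6: 32, 12, 36

34 7 9 27 28 21 31 4 22 1 20 25 3 19 32 12 36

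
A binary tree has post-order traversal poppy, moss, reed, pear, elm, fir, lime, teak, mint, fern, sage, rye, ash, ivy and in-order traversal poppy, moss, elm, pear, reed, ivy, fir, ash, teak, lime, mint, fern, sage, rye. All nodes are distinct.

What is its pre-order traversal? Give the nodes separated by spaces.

The last element of post-order is the root; it splits in-order into left and right subtrees.
Root ivy: left subtree has 5 nodes {poppy, moss, elm, pear, reed}, right has 8 {fir, ash, teak, lime, mint, fern, sage, rye}.
  Root elm: left subtree has 2 nodes {poppy, moss}, right has 2 {pear, reed}.
    Root moss: left subtree has 1 node {poppy}, right has 0 { }.
    Root pear: left subtree has 0 nodes { }, right has 1 {reed}.
  Root ash: left subtree has 1 node {fir}, right has 6 {teak, lime, mint, fern, sage, rye}.
    Root rye: left subtree has 5 nodes {teak, lime, mint, fern, sage}, right has 0 { }.
      Root sage: left subtree has 4 nodes {teak, lime, mint, fern}, right has 0 { }.
        Root fern: left subtree has 3 nodes {teak, lime, mint}, right has 0 { }.
          Root mint: left subtree has 2 nodes {teak, lime}, right has 0 { }.
            Root teak: left subtree has 0 nodes { }, right has 1 {lime}.

ivy elm moss poppy pear reed ash fir rye sage fern mint teak lime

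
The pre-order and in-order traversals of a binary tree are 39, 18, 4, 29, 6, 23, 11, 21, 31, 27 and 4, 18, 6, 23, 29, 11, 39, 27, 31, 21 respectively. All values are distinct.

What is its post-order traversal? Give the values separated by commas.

The first element of pre-order is the root; it splits in-order into left and right subtrees.
Root 39: left subtree has 6 nodes {4, 18, 6, 23, 29, 11}, right has 3 {27, 31, 21}.
  Root 18: left subtree has 1 node {4}, right has 4 {6, 23, 29, 11}.
    Root 29: left subtree has 2 nodes {6, 23}, right has 1 {11}.
      Root 6: left subtree has 0 nodes { }, right has 1 {23}.
  Root 21: left subtree has 2 nodes {27, 31}, right has 0 { }.
    Root 31: left subtree has 1 node {27}, right has 0 { }.

4, 23, 6, 11, 29, 18, 27, 31, 21, 39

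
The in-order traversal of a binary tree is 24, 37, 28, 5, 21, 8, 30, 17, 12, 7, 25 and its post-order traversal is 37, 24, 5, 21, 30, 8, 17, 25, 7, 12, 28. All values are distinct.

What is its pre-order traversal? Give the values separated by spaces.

The last element of post-order is the root; it splits in-order into left and right subtrees.
Root 28: left subtree has 2 nodes {24, 37}, right has 8 {5, 21, 8, 30, 17, 12, 7, 25}.
  Root 24: left subtree has 0 nodes { }, right has 1 {37}.
  Root 12: left subtree has 5 nodes {5, 21, 8, 30, 17}, right has 2 {7, 25}.
    Root 17: left subtree has 4 nodes {5, 21, 8, 30}, right has 0 { }.
      Root 8: left subtree has 2 nodes {5, 21}, right has 1 {30}.
        Root 21: left subtree has 1 node {5}, right has 0 { }.
    Root 7: left subtree has 0 nodes { }, right has 1 {25}.

28 24 37 12 17 8 21 5 30 7 25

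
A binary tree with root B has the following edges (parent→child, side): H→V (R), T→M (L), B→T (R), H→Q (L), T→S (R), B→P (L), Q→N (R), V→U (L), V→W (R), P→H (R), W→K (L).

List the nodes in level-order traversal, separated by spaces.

Level-order visits nodes level by level from the root, left to right within each level.
Level 0: B
Level 1: P, T
Level 2: H, M, S
Level 3: Q, V
Level 4: N, U, W
Level 5: K

B P T H M S Q V N U W K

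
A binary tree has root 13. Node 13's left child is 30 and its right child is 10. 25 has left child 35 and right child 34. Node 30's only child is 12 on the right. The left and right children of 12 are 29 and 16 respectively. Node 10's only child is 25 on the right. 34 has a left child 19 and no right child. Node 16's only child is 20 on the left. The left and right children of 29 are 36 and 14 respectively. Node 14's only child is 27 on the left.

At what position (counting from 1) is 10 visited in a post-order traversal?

Post-order visits the left subtree, then the right subtree, then the node.
At 13: go left to 30.
  At 30: no left child.
  At 30: go right to 12.
    At 12: go left to 29.
      At 29: go left to 36.
        36 is a leaf — visit 36.
      At 29: go right to 14.
        At 14: go left to 27.
          27 is a leaf — visit 27.
        At 14: no right child.
        Visit 14.
      Visit 29.
    At 12: go right to 16.
      At 16: go left to 20.
        20 is a leaf — visit 20.
      At 16: no right child.
      Visit 16.
    Visit 12.
  Visit 30.
At 13: go right to 10.
  At 10: no left child.
  At 10: go right to 25.
    At 25: go left to 35.
      35 is a leaf — visit 35.
    At 25: go right to 34.
      At 34: go left to 19.
        19 is a leaf — visit 19.
      At 34: no right child.
      Visit 34.
    Visit 25.
  Visit 10.
Visit 13.
Full post-order sequence: 36, 27, 14, 29, 20, 16, 12, 30, 35, 19, 34, 25, 10, 13.

13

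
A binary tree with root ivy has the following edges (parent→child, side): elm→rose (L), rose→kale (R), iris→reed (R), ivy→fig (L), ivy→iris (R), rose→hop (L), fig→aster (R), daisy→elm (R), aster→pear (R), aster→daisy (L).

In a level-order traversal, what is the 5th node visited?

Level-order visits nodes level by level from the root, left to right within each level.
Level 0: ivy
Level 1: fig, iris
Level 2: aster, reed
Level 3: daisy, pear
Level 4: elm
Level 5: rose
Level 6: hop, kale
Full level-order sequence: ivy, fig, iris, aster, reed, daisy, pear, elm, rose, hop, kale.

reed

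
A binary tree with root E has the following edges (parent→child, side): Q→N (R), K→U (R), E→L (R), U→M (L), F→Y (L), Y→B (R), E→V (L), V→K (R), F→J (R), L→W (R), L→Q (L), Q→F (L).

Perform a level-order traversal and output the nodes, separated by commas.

Level-order visits nodes level by level from the root, left to right within each level.
Level 0: E
Level 1: V, L
Level 2: K, Q, W
Level 3: U, F, N
Level 4: M, Y, J
Level 5: B

E, V, L, K, Q, W, U, F, N, M, Y, J, B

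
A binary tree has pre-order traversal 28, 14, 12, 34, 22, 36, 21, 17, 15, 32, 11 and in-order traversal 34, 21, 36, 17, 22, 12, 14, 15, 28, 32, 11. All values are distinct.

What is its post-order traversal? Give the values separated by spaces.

21 17 36 22 34 12 15 14 11 32 28

The first element of pre-order is the root; it splits in-order into left and right subtrees.
Root 28: left subtree has 8 nodes {34, 21, 36, 17, 22, 12, 14, 15}, right has 2 {32, 11}.
  Root 14: left subtree has 6 nodes {34, 21, 36, 17, 22, 12}, right has 1 {15}.
    Root 12: left subtree has 5 nodes {34, 21, 36, 17, 22}, right has 0 { }.
      Root 34: left subtree has 0 nodes { }, right has 4 {21, 36, 17, 22}.
        Root 22: left subtree has 3 nodes {21, 36, 17}, right has 0 { }.
          Root 36: left subtree has 1 node {21}, right has 1 {17}.
  Root 32: left subtree has 0 nodes { }, right has 1 {11}.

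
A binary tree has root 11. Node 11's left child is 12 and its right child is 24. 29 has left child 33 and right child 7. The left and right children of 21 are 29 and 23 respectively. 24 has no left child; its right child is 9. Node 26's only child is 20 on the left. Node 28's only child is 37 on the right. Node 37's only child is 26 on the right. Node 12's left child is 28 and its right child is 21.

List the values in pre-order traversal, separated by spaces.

Pre-order visits the node, then its left subtree, then its right subtree.
Visit 11.
At 11: go left to 12.
  Visit 12.
  At 12: go left to 28.
    Visit 28.
    At 28: no left child.
    At 28: go right to 37.
      Visit 37.
      At 37: no left child.
      At 37: go right to 26.
        Visit 26.
        At 26: go left to 20.
          20 is a leaf — visit 20.
        At 26: no right child.
  At 12: go right to 21.
    Visit 21.
    At 21: go left to 29.
      Visit 29.
      At 29: go left to 33.
        33 is a leaf — visit 33.
      At 29: go right to 7.
        7 is a leaf — visit 7.
    At 21: go right to 23.
      23 is a leaf — visit 23.
At 11: go right to 24.
  Visit 24.
  At 24: no left child.
  At 24: go right to 9.
    9 is a leaf — visit 9.

11 12 28 37 26 20 21 29 33 7 23 24 9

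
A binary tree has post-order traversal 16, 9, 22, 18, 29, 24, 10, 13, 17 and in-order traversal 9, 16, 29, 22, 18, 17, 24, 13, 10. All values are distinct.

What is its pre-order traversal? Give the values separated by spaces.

The last element of post-order is the root; it splits in-order into left and right subtrees.
Root 17: left subtree has 5 nodes {9, 16, 29, 22, 18}, right has 3 {24, 13, 10}.
  Root 29: left subtree has 2 nodes {9, 16}, right has 2 {22, 18}.
    Root 9: left subtree has 0 nodes { }, right has 1 {16}.
    Root 18: left subtree has 1 node {22}, right has 0 { }.
  Root 13: left subtree has 1 node {24}, right has 1 {10}.

17 29 9 16 18 22 13 24 10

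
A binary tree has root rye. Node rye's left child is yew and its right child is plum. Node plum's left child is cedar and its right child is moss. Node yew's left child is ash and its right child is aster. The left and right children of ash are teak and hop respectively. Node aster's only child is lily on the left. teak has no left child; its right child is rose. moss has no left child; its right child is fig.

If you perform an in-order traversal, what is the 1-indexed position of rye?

In-order visits the left subtree, then the node, then the right subtree.
At rye: go left to yew.
  At yew: go left to ash.
    At ash: go left to teak.
      At teak: no left child.
      Visit teak.
      At teak: go right to rose.
        rose is a leaf — visit rose.
    Visit ash.
    At ash: go right to hop.
      hop is a leaf — visit hop.
  Visit yew.
  At yew: go right to aster.
    At aster: go left to lily.
      lily is a leaf — visit lily.
    Visit aster.
    At aster: no right child.
Visit rye.
At rye: go right to plum.
  At plum: go left to cedar.
    cedar is a leaf — visit cedar.
  Visit plum.
  At plum: go right to moss.
    At moss: no left child.
    Visit moss.
    At moss: go right to fig.
      fig is a leaf — visit fig.
Full in-order sequence: teak, rose, ash, hop, yew, lily, aster, rye, cedar, plum, moss, fig.

8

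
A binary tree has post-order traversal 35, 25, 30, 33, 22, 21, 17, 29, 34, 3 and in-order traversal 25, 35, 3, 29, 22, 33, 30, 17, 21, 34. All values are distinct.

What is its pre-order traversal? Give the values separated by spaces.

3 25 35 34 29 17 22 33 30 21

The last element of post-order is the root; it splits in-order into left and right subtrees.
Root 3: left subtree has 2 nodes {25, 35}, right has 7 {29, 22, 33, 30, 17, 21, 34}.
  Root 25: left subtree has 0 nodes { }, right has 1 {35}.
  Root 34: left subtree has 6 nodes {29, 22, 33, 30, 17, 21}, right has 0 { }.
    Root 29: left subtree has 0 nodes { }, right has 5 {22, 33, 30, 17, 21}.
      Root 17: left subtree has 3 nodes {22, 33, 30}, right has 1 {21}.
        Root 22: left subtree has 0 nodes { }, right has 2 {33, 30}.
          Root 33: left subtree has 0 nodes { }, right has 1 {30}.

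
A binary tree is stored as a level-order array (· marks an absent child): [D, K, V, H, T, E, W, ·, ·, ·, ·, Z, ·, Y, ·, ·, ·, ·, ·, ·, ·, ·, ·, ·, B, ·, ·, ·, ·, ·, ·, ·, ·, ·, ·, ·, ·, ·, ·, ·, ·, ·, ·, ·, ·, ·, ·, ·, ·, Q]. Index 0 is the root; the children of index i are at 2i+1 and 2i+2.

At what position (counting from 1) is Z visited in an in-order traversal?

In-order visits the left subtree, then the node, then the right subtree.
At D: go left to K.
  At K: go left to H.
    H is a leaf — visit H.
  Visit K.
  At K: go right to T.
    T is a leaf — visit T.
Visit D.
At D: go right to V.
  At V: go left to E.
    At E: go left to Z.
      At Z: no left child.
      Visit Z.
      At Z: go right to B.
        At B: go left to Q.
          Q is a leaf — visit Q.
        Visit B.
        At B: no right child.
    Visit E.
    At E: no right child.
  Visit V.
  At V: go right to W.
    At W: go left to Y.
      Y is a leaf — visit Y.
    Visit W.
    At W: no right child.
Full in-order sequence: H, K, T, D, Z, Q, B, E, V, Y, W.

5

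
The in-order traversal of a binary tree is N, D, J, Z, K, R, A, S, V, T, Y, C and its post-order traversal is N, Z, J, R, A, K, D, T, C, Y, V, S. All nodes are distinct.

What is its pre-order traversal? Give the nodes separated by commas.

S, D, N, K, J, Z, A, R, V, Y, T, C

The last element of post-order is the root; it splits in-order into left and right subtrees.
Root S: left subtree has 7 nodes {N, D, J, Z, K, R, A}, right has 4 {V, T, Y, C}.
  Root D: left subtree has 1 node {N}, right has 5 {J, Z, K, R, A}.
    Root K: left subtree has 2 nodes {J, Z}, right has 2 {R, A}.
      Root J: left subtree has 0 nodes { }, right has 1 {Z}.
      Root A: left subtree has 1 node {R}, right has 0 { }.
  Root V: left subtree has 0 nodes { }, right has 3 {T, Y, C}.
    Root Y: left subtree has 1 node {T}, right has 1 {C}.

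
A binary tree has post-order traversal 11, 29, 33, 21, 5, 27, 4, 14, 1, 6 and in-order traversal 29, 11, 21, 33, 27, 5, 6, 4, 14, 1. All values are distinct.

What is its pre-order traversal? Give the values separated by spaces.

6 27 21 29 11 33 5 1 14 4

The last element of post-order is the root; it splits in-order into left and right subtrees.
Root 6: left subtree has 6 nodes {29, 11, 21, 33, 27, 5}, right has 3 {4, 14, 1}.
  Root 27: left subtree has 4 nodes {29, 11, 21, 33}, right has 1 {5}.
    Root 21: left subtree has 2 nodes {29, 11}, right has 1 {33}.
      Root 29: left subtree has 0 nodes { }, right has 1 {11}.
  Root 1: left subtree has 2 nodes {4, 14}, right has 0 { }.
    Root 14: left subtree has 1 node {4}, right has 0 { }.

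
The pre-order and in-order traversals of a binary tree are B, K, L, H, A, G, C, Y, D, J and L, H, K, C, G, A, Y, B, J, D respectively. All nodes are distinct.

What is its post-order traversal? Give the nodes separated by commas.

H, L, C, G, Y, A, K, J, D, B

The first element of pre-order is the root; it splits in-order into left and right subtrees.
Root B: left subtree has 7 nodes {L, H, K, C, G, A, Y}, right has 2 {J, D}.
  Root K: left subtree has 2 nodes {L, H}, right has 4 {C, G, A, Y}.
    Root L: left subtree has 0 nodes { }, right has 1 {H}.
    Root A: left subtree has 2 nodes {C, G}, right has 1 {Y}.
      Root G: left subtree has 1 node {C}, right has 0 { }.
  Root D: left subtree has 1 node {J}, right has 0 { }.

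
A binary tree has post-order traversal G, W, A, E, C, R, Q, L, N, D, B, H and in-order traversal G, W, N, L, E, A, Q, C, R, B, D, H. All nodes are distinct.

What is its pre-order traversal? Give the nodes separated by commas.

H, B, N, W, G, L, Q, E, A, R, C, D

The last element of post-order is the root; it splits in-order into left and right subtrees.
Root H: left subtree has 11 nodes {G, W, N, L, E, A, Q, C, R, B, D}, right has 0 { }.
  Root B: left subtree has 9 nodes {G, W, N, L, E, A, Q, C, R}, right has 1 {D}.
    Root N: left subtree has 2 nodes {G, W}, right has 6 {L, E, A, Q, C, R}.
      Root W: left subtree has 1 node {G}, right has 0 { }.
      Root L: left subtree has 0 nodes { }, right has 5 {E, A, Q, C, R}.
        Root Q: left subtree has 2 nodes {E, A}, right has 2 {C, R}.
          Root E: left subtree has 0 nodes { }, right has 1 {A}.
          Root R: left subtree has 1 node {C}, right has 0 { }.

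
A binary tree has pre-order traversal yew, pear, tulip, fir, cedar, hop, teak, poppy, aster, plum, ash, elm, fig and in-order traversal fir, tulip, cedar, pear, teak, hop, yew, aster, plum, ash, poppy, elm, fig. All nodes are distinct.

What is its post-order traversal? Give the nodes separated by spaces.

fir cedar tulip teak hop pear ash plum aster fig elm poppy yew

The first element of pre-order is the root; it splits in-order into left and right subtrees.
Root yew: left subtree has 6 nodes {fir, tulip, cedar, pear, teak, hop}, right has 6 {aster, plum, ash, poppy, elm, fig}.
  Root pear: left subtree has 3 nodes {fir, tulip, cedar}, right has 2 {teak, hop}.
    Root tulip: left subtree has 1 node {fir}, right has 1 {cedar}.
    Root hop: left subtree has 1 node {teak}, right has 0 { }.
  Root poppy: left subtree has 3 nodes {aster, plum, ash}, right has 2 {elm, fig}.
    Root aster: left subtree has 0 nodes { }, right has 2 {plum, ash}.
      Root plum: left subtree has 0 nodes { }, right has 1 {ash}.
    Root elm: left subtree has 0 nodes { }, right has 1 {fig}.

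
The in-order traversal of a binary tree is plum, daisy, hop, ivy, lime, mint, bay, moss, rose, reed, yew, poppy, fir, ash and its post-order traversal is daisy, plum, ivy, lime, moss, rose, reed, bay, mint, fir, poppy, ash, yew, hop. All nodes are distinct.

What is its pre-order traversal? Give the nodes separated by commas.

The last element of post-order is the root; it splits in-order into left and right subtrees.
Root hop: left subtree has 2 nodes {plum, daisy}, right has 11 {ivy, lime, mint, bay, moss, rose, reed, yew, poppy, fir, ash}.
  Root plum: left subtree has 0 nodes { }, right has 1 {daisy}.
  Root yew: left subtree has 7 nodes {ivy, lime, mint, bay, moss, rose, reed}, right has 3 {poppy, fir, ash}.
    Root mint: left subtree has 2 nodes {ivy, lime}, right has 4 {bay, moss, rose, reed}.
      Root lime: left subtree has 1 node {ivy}, right has 0 { }.
      Root bay: left subtree has 0 nodes { }, right has 3 {moss, rose, reed}.
        Root reed: left subtree has 2 nodes {moss, rose}, right has 0 { }.
          Root rose: left subtree has 1 node {moss}, right has 0 { }.
    Root ash: left subtree has 2 nodes {poppy, fir}, right has 0 { }.
      Root poppy: left subtree has 0 nodes { }, right has 1 {fir}.

hop, plum, daisy, yew, mint, lime, ivy, bay, reed, rose, moss, ash, poppy, fir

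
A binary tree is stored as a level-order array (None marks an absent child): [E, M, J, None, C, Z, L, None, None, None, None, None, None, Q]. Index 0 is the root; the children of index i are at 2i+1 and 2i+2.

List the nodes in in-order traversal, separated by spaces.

In-order visits the left subtree, then the node, then the right subtree.
At E: go left to M.
  At M: no left child.
  Visit M.
  At M: go right to C.
    C is a leaf — visit C.
Visit E.
At E: go right to J.
  At J: go left to Z.
    Z is a leaf — visit Z.
  Visit J.
  At J: go right to L.
    At L: go left to Q.
      Q is a leaf — visit Q.
    Visit L.
    At L: no right child.

M C E Z J Q L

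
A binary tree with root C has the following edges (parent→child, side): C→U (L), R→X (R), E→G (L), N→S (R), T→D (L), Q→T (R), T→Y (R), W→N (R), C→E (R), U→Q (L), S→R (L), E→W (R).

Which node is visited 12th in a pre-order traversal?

R

Pre-order visits the node, then its left subtree, then its right subtree.
Visit C.
At C: go left to U.
  Visit U.
  At U: go left to Q.
    Visit Q.
    At Q: no left child.
    At Q: go right to T.
      Visit T.
      At T: go left to D.
        D is a leaf — visit D.
      At T: go right to Y.
        Y is a leaf — visit Y.
  At U: no right child.
At C: go right to E.
  Visit E.
  At E: go left to G.
    G is a leaf — visit G.
  At E: go right to W.
    Visit W.
    At W: no left child.
    At W: go right to N.
      Visit N.
      At N: no left child.
      At N: go right to S.
        Visit S.
        At S: go left to R.
          Visit R.
          At R: no left child.
          At R: go right to X.
            X is a leaf — visit X.
        At S: no right child.
Full pre-order sequence: C, U, Q, T, D, Y, E, G, W, N, S, R, X.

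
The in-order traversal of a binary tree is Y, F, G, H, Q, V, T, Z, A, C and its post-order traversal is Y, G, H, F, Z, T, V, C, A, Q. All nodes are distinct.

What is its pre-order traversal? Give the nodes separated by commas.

Q, F, Y, H, G, A, V, T, Z, C

The last element of post-order is the root; it splits in-order into left and right subtrees.
Root Q: left subtree has 4 nodes {Y, F, G, H}, right has 5 {V, T, Z, A, C}.
  Root F: left subtree has 1 node {Y}, right has 2 {G, H}.
    Root H: left subtree has 1 node {G}, right has 0 { }.
  Root A: left subtree has 3 nodes {V, T, Z}, right has 1 {C}.
    Root V: left subtree has 0 nodes { }, right has 2 {T, Z}.
      Root T: left subtree has 0 nodes { }, right has 1 {Z}.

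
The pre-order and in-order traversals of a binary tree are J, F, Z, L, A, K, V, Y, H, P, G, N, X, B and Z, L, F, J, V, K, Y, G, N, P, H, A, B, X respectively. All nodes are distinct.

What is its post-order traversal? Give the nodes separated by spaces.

The first element of pre-order is the root; it splits in-order into left and right subtrees.
Root J: left subtree has 3 nodes {Z, L, F}, right has 10 {V, K, Y, G, N, P, H, A, B, X}.
  Root F: left subtree has 2 nodes {Z, L}, right has 0 { }.
    Root Z: left subtree has 0 nodes { }, right has 1 {L}.
  Root A: left subtree has 7 nodes {V, K, Y, G, N, P, H}, right has 2 {B, X}.
    Root K: left subtree has 1 node {V}, right has 5 {Y, G, N, P, H}.
      Root Y: left subtree has 0 nodes { }, right has 4 {G, N, P, H}.
        Root H: left subtree has 3 nodes {G, N, P}, right has 0 { }.
          Root P: left subtree has 2 nodes {G, N}, right has 0 { }.
            Root G: left subtree has 0 nodes { }, right has 1 {N}.
    Root X: left subtree has 1 node {B}, right has 0 { }.

L Z F V N G P H Y K B X A J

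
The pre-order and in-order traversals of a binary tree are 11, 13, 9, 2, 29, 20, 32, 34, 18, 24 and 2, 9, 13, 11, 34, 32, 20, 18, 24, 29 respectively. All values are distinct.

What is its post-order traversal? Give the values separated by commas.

The first element of pre-order is the root; it splits in-order into left and right subtrees.
Root 11: left subtree has 3 nodes {2, 9, 13}, right has 6 {34, 32, 20, 18, 24, 29}.
  Root 13: left subtree has 2 nodes {2, 9}, right has 0 { }.
    Root 9: left subtree has 1 node {2}, right has 0 { }.
  Root 29: left subtree has 5 nodes {34, 32, 20, 18, 24}, right has 0 { }.
    Root 20: left subtree has 2 nodes {34, 32}, right has 2 {18, 24}.
      Root 32: left subtree has 1 node {34}, right has 0 { }.
      Root 18: left subtree has 0 nodes { }, right has 1 {24}.

2, 9, 13, 34, 32, 24, 18, 20, 29, 11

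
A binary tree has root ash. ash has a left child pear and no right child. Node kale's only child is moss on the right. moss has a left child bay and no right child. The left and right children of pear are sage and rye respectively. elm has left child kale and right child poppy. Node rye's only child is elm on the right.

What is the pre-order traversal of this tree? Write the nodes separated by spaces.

ash pear sage rye elm kale moss bay poppy

Pre-order visits the node, then its left subtree, then its right subtree.
Visit ash.
At ash: go left to pear.
  Visit pear.
  At pear: go left to sage.
    sage is a leaf — visit sage.
  At pear: go right to rye.
    Visit rye.
    At rye: no left child.
    At rye: go right to elm.
      Visit elm.
      At elm: go left to kale.
        Visit kale.
        At kale: no left child.
        At kale: go right to moss.
          Visit moss.
          At moss: go left to bay.
            bay is a leaf — visit bay.
          At moss: no right child.
      At elm: go right to poppy.
        poppy is a leaf — visit poppy.
At ash: no right child.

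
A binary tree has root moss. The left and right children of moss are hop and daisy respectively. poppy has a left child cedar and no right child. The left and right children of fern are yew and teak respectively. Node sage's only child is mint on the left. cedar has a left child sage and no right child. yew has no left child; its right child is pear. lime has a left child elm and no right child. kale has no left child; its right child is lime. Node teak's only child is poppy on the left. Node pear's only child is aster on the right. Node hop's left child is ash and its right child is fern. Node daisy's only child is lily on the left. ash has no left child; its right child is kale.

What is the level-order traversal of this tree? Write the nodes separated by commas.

Level-order visits nodes level by level from the root, left to right within each level.
Level 0: moss
Level 1: hop, daisy
Level 2: ash, fern, lily
Level 3: kale, yew, teak
Level 4: lime, pear, poppy
Level 5: elm, aster, cedar
Level 6: sage
Level 7: mint

moss, hop, daisy, ash, fern, lily, kale, yew, teak, lime, pear, poppy, elm, aster, cedar, sage, mint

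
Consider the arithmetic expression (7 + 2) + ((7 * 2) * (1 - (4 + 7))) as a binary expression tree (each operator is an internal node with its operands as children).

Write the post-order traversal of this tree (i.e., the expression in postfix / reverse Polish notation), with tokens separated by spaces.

7 2 + 7 2 * 1 4 7 + - * +

Post-order on an expression tree gives postfix notation: for each operator, emit left operand, right operand, then the operator.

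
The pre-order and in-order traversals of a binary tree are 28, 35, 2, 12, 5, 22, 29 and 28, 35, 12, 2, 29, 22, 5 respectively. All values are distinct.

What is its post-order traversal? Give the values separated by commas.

12, 29, 22, 5, 2, 35, 28

The first element of pre-order is the root; it splits in-order into left and right subtrees.
Root 28: left subtree has 0 nodes { }, right has 6 {35, 12, 2, 29, 22, 5}.
  Root 35: left subtree has 0 nodes { }, right has 5 {12, 2, 29, 22, 5}.
    Root 2: left subtree has 1 node {12}, right has 3 {29, 22, 5}.
      Root 5: left subtree has 2 nodes {29, 22}, right has 0 { }.
        Root 22: left subtree has 1 node {29}, right has 0 { }.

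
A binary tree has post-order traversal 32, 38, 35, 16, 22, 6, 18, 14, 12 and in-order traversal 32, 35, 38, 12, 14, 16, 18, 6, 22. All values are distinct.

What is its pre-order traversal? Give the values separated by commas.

The last element of post-order is the root; it splits in-order into left and right subtrees.
Root 12: left subtree has 3 nodes {32, 35, 38}, right has 5 {14, 16, 18, 6, 22}.
  Root 35: left subtree has 1 node {32}, right has 1 {38}.
  Root 14: left subtree has 0 nodes { }, right has 4 {16, 18, 6, 22}.
    Root 18: left subtree has 1 node {16}, right has 2 {6, 22}.
      Root 6: left subtree has 0 nodes { }, right has 1 {22}.

12, 35, 32, 38, 14, 18, 16, 6, 22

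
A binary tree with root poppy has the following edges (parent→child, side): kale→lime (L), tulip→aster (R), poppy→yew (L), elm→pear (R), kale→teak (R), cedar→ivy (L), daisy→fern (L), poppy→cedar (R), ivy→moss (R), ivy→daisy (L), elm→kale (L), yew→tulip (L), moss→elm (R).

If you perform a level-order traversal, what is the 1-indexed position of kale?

Level-order visits nodes level by level from the root, left to right within each level.
Level 0: poppy
Level 1: yew, cedar
Level 2: tulip, ivy
Level 3: aster, daisy, moss
Level 4: fern, elm
Level 5: kale, pear
Level 6: lime, teak
Full level-order sequence: poppy, yew, cedar, tulip, ivy, aster, daisy, moss, fern, elm, kale, pear, lime, teak.

11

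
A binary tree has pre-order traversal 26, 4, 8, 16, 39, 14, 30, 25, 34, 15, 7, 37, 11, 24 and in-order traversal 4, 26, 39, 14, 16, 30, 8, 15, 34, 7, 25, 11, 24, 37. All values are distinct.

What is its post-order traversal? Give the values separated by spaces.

The first element of pre-order is the root; it splits in-order into left and right subtrees.
Root 26: left subtree has 1 node {4}, right has 12 {39, 14, 16, 30, 8, 15, 34, 7, 25, 11, 24, 37}.
  Root 8: left subtree has 4 nodes {39, 14, 16, 30}, right has 7 {15, 34, 7, 25, 11, 24, 37}.
    Root 16: left subtree has 2 nodes {39, 14}, right has 1 {30}.
      Root 39: left subtree has 0 nodes { }, right has 1 {14}.
    Root 25: left subtree has 3 nodes {15, 34, 7}, right has 3 {11, 24, 37}.
      Root 34: left subtree has 1 node {15}, right has 1 {7}.
      Root 37: left subtree has 2 nodes {11, 24}, right has 0 { }.
        Root 11: left subtree has 0 nodes { }, right has 1 {24}.

4 14 39 30 16 15 7 34 24 11 37 25 8 26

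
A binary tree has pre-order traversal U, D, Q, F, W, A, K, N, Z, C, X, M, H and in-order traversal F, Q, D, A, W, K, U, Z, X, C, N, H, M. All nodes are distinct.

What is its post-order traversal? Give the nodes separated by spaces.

F Q A K W D X C Z H M N U

The first element of pre-order is the root; it splits in-order into left and right subtrees.
Root U: left subtree has 6 nodes {F, Q, D, A, W, K}, right has 6 {Z, X, C, N, H, M}.
  Root D: left subtree has 2 nodes {F, Q}, right has 3 {A, W, K}.
    Root Q: left subtree has 1 node {F}, right has 0 { }.
    Root W: left subtree has 1 node {A}, right has 1 {K}.
  Root N: left subtree has 3 nodes {Z, X, C}, right has 2 {H, M}.
    Root Z: left subtree has 0 nodes { }, right has 2 {X, C}.
      Root C: left subtree has 1 node {X}, right has 0 { }.
    Root M: left subtree has 1 node {H}, right has 0 { }.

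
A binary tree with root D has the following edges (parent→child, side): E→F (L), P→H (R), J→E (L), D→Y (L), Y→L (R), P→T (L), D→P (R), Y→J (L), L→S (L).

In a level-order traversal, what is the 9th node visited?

Level-order visits nodes level by level from the root, left to right within each level.
Level 0: D
Level 1: Y, P
Level 2: J, L, T, H
Level 3: E, S
Level 4: F
Full level-order sequence: D, Y, P, J, L, T, H, E, S, F.

S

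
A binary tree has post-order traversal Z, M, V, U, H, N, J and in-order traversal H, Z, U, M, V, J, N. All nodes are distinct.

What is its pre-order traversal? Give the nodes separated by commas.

The last element of post-order is the root; it splits in-order into left and right subtrees.
Root J: left subtree has 5 nodes {H, Z, U, M, V}, right has 1 {N}.
  Root H: left subtree has 0 nodes { }, right has 4 {Z, U, M, V}.
    Root U: left subtree has 1 node {Z}, right has 2 {M, V}.
      Root V: left subtree has 1 node {M}, right has 0 { }.

J, H, U, Z, V, M, N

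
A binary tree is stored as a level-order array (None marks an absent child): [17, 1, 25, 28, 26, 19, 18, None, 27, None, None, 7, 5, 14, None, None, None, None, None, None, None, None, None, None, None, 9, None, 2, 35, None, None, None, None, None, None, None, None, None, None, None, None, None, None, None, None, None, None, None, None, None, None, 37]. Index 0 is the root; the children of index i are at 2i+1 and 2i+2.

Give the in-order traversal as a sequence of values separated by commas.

In-order visits the left subtree, then the node, then the right subtree.
At 17: go left to 1.
  At 1: go left to 28.
    At 28: no left child.
    Visit 28.
    At 28: go right to 27.
      27 is a leaf — visit 27.
  Visit 1.
  At 1: go right to 26.
    26 is a leaf — visit 26.
Visit 17.
At 17: go right to 25.
  At 25: go left to 19.
    At 19: go left to 7.
      7 is a leaf — visit 7.
    Visit 19.
    At 19: go right to 5.
      At 5: go left to 9.
        At 9: go left to 37.
          37 is a leaf — visit 37.
        Visit 9.
        At 9: no right child.
      Visit 5.
      At 5: no right child.
  Visit 25.
  At 25: go right to 18.
    At 18: go left to 14.
      At 14: go left to 2.
        2 is a leaf — visit 2.
      Visit 14.
      At 14: go right to 35.
        35 is a leaf — visit 35.
    Visit 18.
    At 18: no right child.

28, 27, 1, 26, 17, 7, 19, 37, 9, 5, 25, 2, 14, 35, 18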